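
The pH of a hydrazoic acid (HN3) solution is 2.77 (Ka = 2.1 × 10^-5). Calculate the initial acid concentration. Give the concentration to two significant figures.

C₀ = 1.4 × 10^-1 M

[H+] = 10^(-2.77) = 1.70 × 10^-3 M = x
Ka = x²/(C₀ − x) ⇒ C₀ = x + x²/Ka
C₀ = 1.70 × 10^-3 + (1.70 × 10^-3)²/(2.1 × 10^-5) = 1.39 × 10^-1 M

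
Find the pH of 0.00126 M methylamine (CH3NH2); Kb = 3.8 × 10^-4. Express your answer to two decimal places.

CH3NH2 + H2O ⇌ CH3NH3+ + OH-
Let x = [OH-] at equilibrium. Kb = x²/(0.00126 − x).
The 5% rule fails; solving x² + Kb·x − Kb·C₀ = 0 exactly:
x = (−Kb + √(Kb² + 4·Kb·C₀))/2 = 5.28 × 10^-4 M
pOH = 3.28, so pH = 14.00 − pOH = 10.72

pH = 10.72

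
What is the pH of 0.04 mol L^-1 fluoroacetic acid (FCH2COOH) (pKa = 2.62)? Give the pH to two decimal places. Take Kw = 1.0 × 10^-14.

FCH2COOH ⇌ FCH2COO- + H+
Ka = 10^(−2.62) = 2.40 × 10^-3
From the ICE table, Ka = x²/(0.04 − x) = 2.40 × 10^-3.
x is not negligible relative to C₀; solve x² + 0.0024·x − 9.6e-05 = 0.
x = [−0.0024 + √(0.0024² + 0.000384)]/2 = 8.67 × 10^-3 M
pH = −log(8.67 × 10^-3) = 2.06

pH = 2.06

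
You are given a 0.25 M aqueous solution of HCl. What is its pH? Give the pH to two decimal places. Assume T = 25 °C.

HCl is a strong acid and dissociates completely, so [H+] = 0.25 M.
pH = -log(0.25) = 0.60

pH = 0.60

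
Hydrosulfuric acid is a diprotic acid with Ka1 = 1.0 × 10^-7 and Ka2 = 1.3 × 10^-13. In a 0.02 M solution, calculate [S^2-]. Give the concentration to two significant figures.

1.3 × 10^-13 M

First ionization gives [H+] ≈ [HS-] = 4.47 × 10^-5 M.
Second step: Ka2 = [H+][S^2-]/[HS-] ≈ [S^2-] (since [H+] ≈ [HS-]).
So [S^2-] ≈ Ka2.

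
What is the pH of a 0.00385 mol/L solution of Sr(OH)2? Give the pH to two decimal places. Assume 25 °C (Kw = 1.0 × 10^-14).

Sr(OH)2 is a strong base (each formula unit releases 2 OH-); [OH-] = 0.0077 M.
pOH = -log(0.0077) = 2.11
pH = 14.00 - 2.11 = 11.89

pH = 11.89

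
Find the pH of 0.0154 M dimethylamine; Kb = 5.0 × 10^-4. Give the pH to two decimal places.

pH = 11.40

(CH3)2NH + H2O ⇌ (CH3)2NH2+ + OH-
Kb = [OH-]²/(0.0154 − [OH-]) = 5.0 × 10^-4
Here C₀/Kb ≈ 30.8, so the small-[OH-] approximation fails. Use the quadratic:
[OH-] = [−0.0005 + √(0.0005² + 3.08e-05)]/2 = 2.54 × 10^-3 M
pOH = −log(2.54 × 10^-3) = 2.60; pH = 14.00 − 2.60 = 11.40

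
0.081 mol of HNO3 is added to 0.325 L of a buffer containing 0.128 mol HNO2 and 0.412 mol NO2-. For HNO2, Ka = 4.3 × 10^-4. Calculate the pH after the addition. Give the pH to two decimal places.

pH = 3.57

Added H+ converts NO2- to HNO2: HNO2 → 0.209 mol, NO2- → 0.331 mol.
pKa = −log(4.3 × 10^-4) = 3.367
pH = pKa + log(n_NO2-/n_HNO2) = 3.367 + log(0.331/0.209) = 3.367 + (+0.200)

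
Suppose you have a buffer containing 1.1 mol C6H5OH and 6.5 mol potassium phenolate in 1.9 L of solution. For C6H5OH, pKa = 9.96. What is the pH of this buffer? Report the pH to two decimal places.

pH = 10.73

Using pH = pKa + log([base]/[acid]) with [base]/[acid] = 6.5/1.1:
pH = 9.96 + (+0.772) = 10.73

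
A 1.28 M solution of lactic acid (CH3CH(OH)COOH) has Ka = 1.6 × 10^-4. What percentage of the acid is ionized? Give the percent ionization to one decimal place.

1.1%

CH3CH(OH)COOH ⇌ CH3CH(OH)COO- + H+; let x = [H+] at equilibrium.
x ≈ √(Ka·C₀) = √(1.6 × 10^-4 × 1.28) = 1.43 × 10^-2 M
Fraction ionized = 1.43 × 10^-2 / 1.28 = 0.0112 → 1.1%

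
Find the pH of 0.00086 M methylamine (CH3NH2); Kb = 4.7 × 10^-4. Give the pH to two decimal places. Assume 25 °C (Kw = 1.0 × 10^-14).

CH3NH2 + H2O ⇌ CH3NH3+ + OH-
From the ICE table, Kb = x²/(0.00086 − x) = 4.7 × 10^-4.
Here C₀/Kb ≈ 1.83, so the small-x approximation fails. Use the quadratic:
x = [−0.00047 + √(0.00047² + 1.62e-06)]/2 = 4.43 × 10^-4 M
pOH = −log(4.43 × 10^-4) = 3.35; pH = 14.00 − 3.35 = 10.65

pH = 10.65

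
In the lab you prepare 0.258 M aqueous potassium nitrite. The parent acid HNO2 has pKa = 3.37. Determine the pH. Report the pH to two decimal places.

pH = 8.39

NO2- is the conjugate base of the weak acid HNO2.
Ka = 10^(−3.37) = 4.27 × 10^-4
Kb = Kw/Ka = 1.0×10^-14 / 4.27 × 10^-4 = 2.34 × 10^-11
From the ICE table, Kb = x²/(0.258 − x) = 2.34 × 10^-11.
Neglecting x in the denominator: x = √(2.34 × 10^-11 × 0.258) = 2.46 × 10^-6 M
(x/C₀ = 0.00095% < 5%, so the approximation holds.)
pOH = −log(2.46 × 10^-6) = 5.61; pH = 14.00 − 5.61 = 8.39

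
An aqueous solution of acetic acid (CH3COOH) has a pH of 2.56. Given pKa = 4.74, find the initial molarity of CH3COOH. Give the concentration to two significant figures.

C₀ = 4.2 × 10^-1 M

[H+] = 10^(-2.56) = 2.75 × 10^-3 M = x
Ka = 10^(−4.74) = 1.82 × 10^-5
Ka = x²/(C₀ − x) ⇒ C₀ = x + x²/Ka
C₀ = 2.75 × 10^-3 + (2.75 × 10^-3)²/(1.82 × 10^-5) = 4.18 × 10^-1 M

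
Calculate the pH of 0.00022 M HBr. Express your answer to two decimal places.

pH = 3.66

HBr is a strong acid and dissociates completely, so [H+] = 0.00022 M.
pH = -log(0.00022) = 3.66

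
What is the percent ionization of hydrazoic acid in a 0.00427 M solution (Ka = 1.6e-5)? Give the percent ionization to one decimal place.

HN3 ⇌ N3- + H+; let x = [H+] at equilibrium.
Ka = x²/(C₀ − x); solving the quadratic gives x = 2.54 × 10^-4 M.
% ionization = x/C₀ × 100% = 2.54 × 10^-4/0.00427 × 100% = 5.9%

5.9%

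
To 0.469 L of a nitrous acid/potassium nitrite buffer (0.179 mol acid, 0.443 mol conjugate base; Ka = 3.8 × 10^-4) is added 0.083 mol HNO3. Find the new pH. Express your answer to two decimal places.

pH = 3.56

Added H+ converts NO2- to HNO2: HNO2 → 0.262 mol, NO2- → 0.36 mol.
pKa = −log(3.8 × 10^-4) = 3.420
pH = pKa + log([A⁻]/[HA]) = 3.420 + log(0.36/0.262) = 3.420 +0.138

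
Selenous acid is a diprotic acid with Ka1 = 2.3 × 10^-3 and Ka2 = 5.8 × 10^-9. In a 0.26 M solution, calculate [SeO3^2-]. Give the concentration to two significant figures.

First ionization gives [H+] ≈ [HSeO3-] = 2.33 × 10^-2 M.
Second step: Ka2 = [H+][SeO3^2-]/[HSeO3-] ≈ [SeO3^2-] (since [H+] ≈ [HSeO3-]).
So [SeO3^2-] ≈ Ka2.

5.8 × 10^-9 M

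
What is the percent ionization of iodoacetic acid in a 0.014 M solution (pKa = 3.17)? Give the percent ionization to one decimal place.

19.7%

ICH2COOH ⇌ ICH2COO- + H+; let x = [H+] at equilibrium.
Ka = 10^(−3.17) = 6.76 × 10^-4
Solve x² + 0.000676x − 9.46e-06 = 0 → x = 2.76 × 10^-3 M
% ionization = x/C₀ × 100% = 2.76 × 10^-3/0.014 × 100% = 19.7%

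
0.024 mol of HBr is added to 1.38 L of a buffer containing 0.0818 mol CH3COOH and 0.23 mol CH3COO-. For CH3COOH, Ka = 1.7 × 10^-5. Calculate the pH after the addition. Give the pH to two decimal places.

pH = 5.06

Added H+ converts CH3COO- to CH3COOH: CH3COOH → 0.106 mol, CH3COO- → 0.206 mol.
pKa = −log(1.7 × 10^-5) = 4.770
Henderson–Hasselbalch with mole ratio 0.206/0.106: pH = 4.770 + (+0.289)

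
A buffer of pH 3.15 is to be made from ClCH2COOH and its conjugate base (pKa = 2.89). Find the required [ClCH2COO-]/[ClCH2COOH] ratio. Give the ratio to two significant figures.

pH = pKa + log(r) ⇒ log(r) = 3.15 − 2.89 = +0.26
r = [ClCH2COO-]/[ClCH2COOH] = 10^(+0.26) = 1.82

ratio = 1.8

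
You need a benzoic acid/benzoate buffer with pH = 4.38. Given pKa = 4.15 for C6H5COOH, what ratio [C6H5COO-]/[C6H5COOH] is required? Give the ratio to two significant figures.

pH = pKa + log(r) ⇒ log(r) = 4.38 − 4.15 = +0.23
r = [C6H5COO-]/[C6H5COOH] = 10^(+0.23) = 1.7

ratio = 1.7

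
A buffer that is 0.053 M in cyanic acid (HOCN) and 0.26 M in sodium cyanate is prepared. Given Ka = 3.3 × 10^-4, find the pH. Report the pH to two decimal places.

pKa = −log(3.3 × 10^-4) = 3.481
Using pH = pKa + log([base]/[acid]) with [base]/[acid] = 0.26/0.053:
pH = 3.481 + (+0.691) = 4.17

pH = 4.17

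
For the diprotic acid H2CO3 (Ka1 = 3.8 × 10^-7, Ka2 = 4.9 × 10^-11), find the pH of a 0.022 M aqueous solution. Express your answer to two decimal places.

pH = 4.04

Since Ka1 ≫ Ka2, the first ionization dominates [H+].
Ka1 = x²/(0.022 − x) = 3.8 × 10^-7
x ≈ √(3.8 × 10^-7 × 0.022) = 9.14 × 10^-5 M
pH = −log(9.14 × 10^-5) = 4.04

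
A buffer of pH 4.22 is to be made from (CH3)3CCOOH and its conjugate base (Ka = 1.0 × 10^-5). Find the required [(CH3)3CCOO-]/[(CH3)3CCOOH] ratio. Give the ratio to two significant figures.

pKa = -log(1.0 × 10^-5) = 5.000
pH = pKa + log(r) ⇒ log(r) = 4.22 − 5.000 = -0.780
r = [(CH3)3CCOO-]/[(CH3)3CCOOH] = 10^(-0.780) = 0.166

ratio = 0.17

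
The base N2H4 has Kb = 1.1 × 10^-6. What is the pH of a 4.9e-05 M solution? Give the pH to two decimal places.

N2H4 + H2O ⇌ N2H5+ + OH-
Let x = [OH-] at equilibrium. Kb = x²/(4.9e-05 − x).
The 5% rule fails; solving x² + Kb·x − Kb·C₀ = 0 exactly:
x = [−1.1e-06 + √(1.1e-06² + 2.16e-10)]/2 = 6.81 × 10^-6 M
pOH = 5.17, so pH = 14.00 − pOH = 8.83

pH = 8.83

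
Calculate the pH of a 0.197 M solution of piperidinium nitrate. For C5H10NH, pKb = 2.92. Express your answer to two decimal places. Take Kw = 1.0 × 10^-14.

pH = 5.89

C5H10NH2+ is the conjugate acid of the weak base C5H10NH.
Kb = 10^(−2.92) = 1.20 × 10^-3
Ka = Kw/Kb = 1.0×10^-14 / 1.20 × 10^-3 = 8.33 × 10^-12
From the ICE table, Ka = x²/(0.197 − x) = 8.33 × 10^-12.
Neglecting x in the denominator: x = √(8.33 × 10^-12 × 0.197) = 1.28 × 10^-6 M
Check: 0.00065% ionized — well under 5%, approximation valid.
pH = −log[H+] = −log(1.28 × 10^-6) = 5.89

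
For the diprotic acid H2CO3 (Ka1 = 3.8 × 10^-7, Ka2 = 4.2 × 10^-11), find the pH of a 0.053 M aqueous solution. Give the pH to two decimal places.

Since Ka1 ≫ Ka2, the first ionization dominates [H+].
Ka1 = x²/(0.053 − x) = 3.8 × 10^-7
x ≈ √(3.8 × 10^-7 × 0.053) = 1.42 × 10^-4 M
pH = −log(1.42 × 10^-4) = 3.85

pH = 3.85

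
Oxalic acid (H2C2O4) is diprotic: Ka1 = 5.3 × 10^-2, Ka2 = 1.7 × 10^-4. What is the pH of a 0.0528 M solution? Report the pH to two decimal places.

Since Ka1 ≫ Ka2, the first ionization dominates [H+].
Ka1 = x²/(0.0528 − x) = 5.3 × 10^-2
Solving the quadratic: x = (−Ka1 + √(Ka1² + 4·Ka1·C₀))/2 = 3.27 × 10^-2 M
pH = −log(3.27 × 10^-2) = 1.49

pH = 1.49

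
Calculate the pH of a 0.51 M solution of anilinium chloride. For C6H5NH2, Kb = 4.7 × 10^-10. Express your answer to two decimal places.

C6H5NH3+ is the conjugate acid of the weak base C6H5NH2.
Ka = Kw/Kb = 1.0×10^-14 / 4.7 × 10^-10 = 2.13 × 10^-5
Ka = x²/(0.51 − x) = 2.13 × 10^-5
Assume x ≪ 0.51: x ≈ √(2.13 × 10^-5 × 0.51) = 3.30 × 10^-3 M
Check: 0.65% ionized — well under 5%, approximation valid.
pH = −log[H+] = −log(3.30 × 10^-3) = 2.48

pH = 2.48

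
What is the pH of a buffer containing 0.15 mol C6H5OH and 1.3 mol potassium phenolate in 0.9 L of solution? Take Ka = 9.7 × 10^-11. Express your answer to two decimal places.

pKa = −log(9.7 × 10^-11) = 10.013
Henderson–Hasselbalch: pH = pKa + log([C6H5O-]/[C6H5OH]) = 10.013 + log(1.3/0.15)
pH = 10.013 + (+0.938) = 10.95

pH = 10.95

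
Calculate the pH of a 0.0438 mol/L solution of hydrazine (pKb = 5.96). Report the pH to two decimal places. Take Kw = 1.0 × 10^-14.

pH = 10.34

N2H4 + H2O ⇌ N2H5+ + OH-
Kb = 10^(−5.96) = 1.10 × 10^-6
From the ICE table, Kb = [OH-]²/(0.0438 − [OH-]) = 1.10 × 10^-6.
Since Kb ≪ C₀, [OH-] ≈ √(Kb·C₀) = 2.19 × 10^-4 M.
Check: 0.5% ionized — well under 5%, approximation valid.
pOH = 3.66, so pH = 14.00 − pOH = 10.34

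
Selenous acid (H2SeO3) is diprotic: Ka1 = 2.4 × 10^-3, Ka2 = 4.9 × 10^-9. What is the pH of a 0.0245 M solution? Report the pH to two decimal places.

pH = 2.18

Since Ka1 ≫ Ka2, the first ionization dominates [H+].
Ka1 = x²/(0.0245 − x) = 2.4 × 10^-3
Solving the quadratic: x = (−Ka1 + √(Ka1² + 4·Ka1·C₀))/2 = 6.56 × 10^-3 M
pH = −log(6.56 × 10^-3) = 2.18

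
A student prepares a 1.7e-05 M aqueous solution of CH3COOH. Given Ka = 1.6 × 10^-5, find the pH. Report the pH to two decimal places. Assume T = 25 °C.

CH3COOH ⇌ CH3COO- + H+
Ka = [H+]²/(1.7e-05 − [H+]) = 1.6 × 10^-5
The 5% rule fails; solving [H+]² + Ka·[H+] − Ka·C₀ = 0 exactly:
[H+] = (−Ka + √(Ka² + 4·Ka·C₀))/2 = 1.03 × 10^-5 M
pH = −log(1.03 × 10^-5) = 4.99

pH = 4.99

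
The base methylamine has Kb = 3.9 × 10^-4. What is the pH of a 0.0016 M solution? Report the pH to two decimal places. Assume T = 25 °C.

CH3NH2 + H2O ⇌ CH3NH3+ + OH-
Kb = [OH-]²/(0.0016 − [OH-]) = 3.9 × 10^-4
[OH-] is not negligible relative to C₀; solve [OH-]² + 0.00039·[OH-] − 6.24e-07 = 0.
[OH-] = (−Kb + √(Kb² + 4·Kb·C₀))/2 = 6.19 × 10^-4 M
pOH = 3.21, so pH = 14.00 − pOH = 10.79

pH = 10.79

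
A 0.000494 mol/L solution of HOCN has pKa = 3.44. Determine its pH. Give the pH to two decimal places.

pH = 3.55

HOCN ⇌ OCN- + H+
Ka = 10^(−3.44) = 3.63 × 10^-4
Ka = [H+]²/(0.000494 − [H+]) = 3.63 × 10^-4
[H+] is not negligible relative to C₀; solve [H+]² + 0.000363·[H+] − 1.79e-07 = 0.
[H+] = [−0.000363 + √(0.000363² + 7.17e-07)]/2 = 2.79 × 10^-4 M
pH = −log(2.79 × 10^-4) = 3.55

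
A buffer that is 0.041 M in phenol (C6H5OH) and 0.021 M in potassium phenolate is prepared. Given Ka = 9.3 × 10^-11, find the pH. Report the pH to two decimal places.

pKa = −log(9.3 × 10^-11) = 10.032
pH = pKa + log([A⁻]/[HA]) = 10.032 + log(0.021/0.041)
pH = 10.032 + (-0.291) = 9.74

pH = 9.74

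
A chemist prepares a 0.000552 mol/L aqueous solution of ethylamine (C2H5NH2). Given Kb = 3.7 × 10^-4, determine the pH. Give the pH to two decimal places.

pH = 10.48

C2H5NH2 + H2O ⇌ C2H5NH3+ + OH-
Kb = [OH-]²/(0.000552 − [OH-]) = 3.7 × 10^-4
[OH-] is not negligible relative to C₀; solve [OH-]² + 0.00037·[OH-] − 2.04e-07 = 0.
[OH-] = [−0.00037 + √(0.00037² + 8.17e-07)]/2 = 3.03 × 10^-4 M
pOH = 3.52, so pH = 14.00 − pOH = 10.48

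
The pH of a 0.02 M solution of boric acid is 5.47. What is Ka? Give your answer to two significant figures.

Ka = 5.7 × 10^-10

[H+] = 10^(-5.47) = 3.39 × 10^-6 M
At equilibrium [HA] = 0.02 − 3.39 × 10^-6 = 2.00 × 10^-2 M
Ka = [H+][A-]/[HA] = (3.39 × 10^-6)² / 2.00 × 10^-2 = 5.7 × 10^-10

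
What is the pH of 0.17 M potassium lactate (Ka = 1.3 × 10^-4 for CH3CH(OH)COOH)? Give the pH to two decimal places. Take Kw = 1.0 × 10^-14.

pH = 8.56

CH3CH(OH)COO- is the conjugate base of the weak acid CH3CH(OH)COOH.
Kb = Kw/Ka = 1.0×10^-14 / 1.3 × 10^-4 = 7.69 × 10^-11
Let x = [OH-] at equilibrium. Kb = x²/(0.17 − x).
Since Kb ≪ C₀, x ≈ √(Kb·C₀) = 3.62 × 10^-6 M.
Check: 0.0021% ionized — well under 5%, approximation valid.
pOH = 5.44, so pH = 14.00 − pOH = 8.56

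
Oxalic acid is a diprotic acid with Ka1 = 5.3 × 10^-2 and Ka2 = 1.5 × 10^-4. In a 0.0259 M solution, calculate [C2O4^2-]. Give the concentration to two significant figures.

1.5 × 10^-4 M

First ionization gives [H+] ≈ [HC2O4-] = 1.91 × 10^-2 M.
Second step: Ka2 = [H+][C2O4^2-]/[HC2O4-] ≈ [C2O4^2-] (since [H+] ≈ [HC2O4-]).
So [C2O4^2-] ≈ Ka2.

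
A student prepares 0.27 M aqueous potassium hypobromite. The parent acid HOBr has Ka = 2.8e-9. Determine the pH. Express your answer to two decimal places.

pH = 10.99

OBr- is the conjugate base of the weak acid HOBr.
Kb = Kw/Ka = 1.0×10^-14 / 2.8 × 10^-9 = 3.57 × 10^-6
Kb = [OH-]²/(0.27 − [OH-]) = 3.57 × 10^-6
Neglecting [OH-] in the denominator: [OH-] = √(3.57 × 10^-6 × 0.27) = 9.82 × 10^-4 M
Check: 0.36% ionized — well under 5%, approximation valid.
pOH = −log(9.82 × 10^-4) = 3.01; pH = 14.00 − 3.01 = 10.99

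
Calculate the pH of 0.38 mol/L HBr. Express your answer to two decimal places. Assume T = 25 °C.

HBr is a strong acid and dissociates completely, so [H+] = 0.38 M.
pH = -log(0.38) = 0.42

pH = 0.42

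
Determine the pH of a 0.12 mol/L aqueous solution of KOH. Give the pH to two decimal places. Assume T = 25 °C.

pH = 13.08

KOH is a strong base; [OH-] = 0.12 M.
pOH = -log(0.12) = 0.92
pH = 14.00 - 0.92 = 13.08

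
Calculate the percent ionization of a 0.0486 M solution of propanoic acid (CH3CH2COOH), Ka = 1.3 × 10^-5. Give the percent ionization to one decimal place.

CH3CH2COOH ⇌ CH3CH2COO- + H+; let x = [H+] at equilibrium.
x ≈ √(Ka·C₀) = √(1.3 × 10^-5 × 0.0486) = 7.95 × 10^-4 M
% ionization = x/C₀ × 100% = 7.95 × 10^-4/0.0486 × 100% = 1.6%

1.6%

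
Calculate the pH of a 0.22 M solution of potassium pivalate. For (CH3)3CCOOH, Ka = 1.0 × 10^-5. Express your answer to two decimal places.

pH = 9.17

(CH3)3CCOO- is the conjugate base of the weak acid (CH3)3CCOOH.
Kb = Kw/Ka = 1.0×10^-14 / 1.0 × 10^-5 = 1.00 × 10^-9
Let x = [OH-] at equilibrium. Kb = x²/(0.22 − x).
Since Kb ≪ C₀, x ≈ √(Kb·C₀) = 1.48 × 10^-5 M.
pOH = −log(1.48 × 10^-5) = 4.83; pH = 14.00 − 4.83 = 9.17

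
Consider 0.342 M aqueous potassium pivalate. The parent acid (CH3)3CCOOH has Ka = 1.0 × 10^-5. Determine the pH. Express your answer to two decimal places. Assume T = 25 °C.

(CH3)3CCOO- is the conjugate base of the weak acid (CH3)3CCOOH.
Kb = Kw/Ka = 1.0×10^-14 / 1.0 × 10^-5 = 1.00 × 10^-9
From the ICE table, Kb = x²/(0.342 − x) = 1.00 × 10^-9.
Assume x ≪ 0.342: x ≈ √(1.00 × 10^-9 × 0.342) = 1.85 × 10^-5 M
Check: 0.0054% ionized — well under 5%, approximation valid.
pOH = 4.73, so pH = 14.00 − pOH = 9.27

pH = 9.27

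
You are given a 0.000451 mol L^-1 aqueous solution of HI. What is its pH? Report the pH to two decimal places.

pH = 3.35

HI is a strong acid and dissociates completely, so [H+] = 0.000451 M.
pH = -log(0.000451) = 3.35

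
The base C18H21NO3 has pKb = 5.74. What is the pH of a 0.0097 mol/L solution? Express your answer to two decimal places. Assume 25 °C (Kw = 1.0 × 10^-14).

C18H21NO3 + H2O ⇌ C18H22NO3+ + OH-
Kb = 10^(−5.74) = 1.82 × 10^-6
Kb = [OH-]²/(0.0097 − [OH-]) = 1.82 × 10^-6
Neglecting [OH-] in the denominator: [OH-] = √(1.82 × 10^-6 × 0.0097) = 1.33 × 10^-4 M
Check: 1.4% ionized — well under 5%, approximation valid.
pOH = −log(1.33 × 10^-4) = 3.88; pH = 14.00 − 3.88 = 10.12

pH = 10.12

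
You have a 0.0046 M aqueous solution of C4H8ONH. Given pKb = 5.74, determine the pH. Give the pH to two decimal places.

pH = 9.96

C4H8ONH + H2O ⇌ C4H8ONH2+ + OH-
Kb = 10^(−5.74) = 1.82 × 10^-6
Kb = x²/(0.0046 − x) = 1.82 × 10^-6
Since Kb ≪ C₀, x ≈ √(Kb·C₀) = 9.15 × 10^-5 M.
(x/C₀ = 2% < 5%, so the approximation holds.)
pOH = 4.04, so pH = 14.00 − pOH = 9.96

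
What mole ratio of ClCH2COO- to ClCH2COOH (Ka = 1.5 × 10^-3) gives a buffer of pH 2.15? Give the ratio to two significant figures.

pKa = -log(1.5 × 10^-3) = 2.824
pH = pKa + log(r) ⇒ log(r) = 2.15 − 2.824 = -0.674
r = [ClCH2COO-]/[ClCH2COOH] = 10^(-0.674) = 0.212

ratio = 0.21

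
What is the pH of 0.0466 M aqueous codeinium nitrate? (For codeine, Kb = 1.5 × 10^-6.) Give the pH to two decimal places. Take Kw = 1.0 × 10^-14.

pH = 4.75

C18H22NO3+ is the conjugate acid of the weak base C18H21NO3.
Ka = Kw/Kb = 1.0×10^-14 / 1.5 × 10^-6 = 6.67 × 10^-9
Ka = x²/(0.0466 − x) = 6.67 × 10^-9
Since Ka ≪ C₀, x ≈ √(Ka·C₀) = 1.76 × 10^-5 M.
Check: 0.038% ionized — well under 5%, approximation valid.
pH = −log(1.76 × 10^-5) = 4.75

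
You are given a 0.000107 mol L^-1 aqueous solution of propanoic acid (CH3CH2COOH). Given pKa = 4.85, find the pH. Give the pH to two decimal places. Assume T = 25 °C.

pH = 4.49

CH3CH2COOH ⇌ CH3CH2COO- + H+
Ka = 10^(−4.85) = 1.41 × 10^-5
Ka = [H+]²/(0.000107 − [H+]) = 1.41 × 10^-5
Here C₀/Ka ≈ 7.59, so the small-[H+] approximation fails. Use the quadratic:
[H+] = [−1.41e-05 + √(1.41e-05² + 6.03e-09)]/2 = 3.24 × 10^-5 M
pH = −log[H+] = −log(3.24 × 10^-5) = 4.49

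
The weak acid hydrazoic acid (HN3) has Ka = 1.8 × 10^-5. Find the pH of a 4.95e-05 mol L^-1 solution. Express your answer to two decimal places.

HN3 ⇌ N3- + H+
Ka = x²/(4.95e-05 − x) = 1.8 × 10^-5
The 5% rule fails; solving x² + Ka·x − Ka·C₀ = 0 exactly:
x = [−1.8e-05 + √(1.8e-05² + 3.56e-09)]/2 = 2.22 × 10^-5 M
pH = −log[H+] = −log(2.22 × 10^-5) = 4.65

pH = 4.65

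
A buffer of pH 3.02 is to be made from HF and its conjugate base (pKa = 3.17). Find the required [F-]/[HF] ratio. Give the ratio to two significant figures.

ratio = 0.71

pH = pKa + log(r) ⇒ log(r) = 3.02 − 3.17 = -0.15
r = [F-]/[HF] = 10^(-0.15) = 0.708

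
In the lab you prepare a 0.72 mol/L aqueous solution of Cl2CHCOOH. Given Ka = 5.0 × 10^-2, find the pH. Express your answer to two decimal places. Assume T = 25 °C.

Cl2CHCOOH ⇌ Cl2CHCOO- + H+
From the ICE table, Ka = [H+]²/(0.72 − [H+]) = 5.0 × 10^-2.
Here C₀/Ka ≈ 14.4, so the small-[H+] approximation fails. Use the quadratic:
[H+] = [−0.05 + √(0.05² + 0.144)]/2 = 1.66 × 10^-1 M
pH = −log(1.66 × 10^-1) = 0.78

pH = 0.78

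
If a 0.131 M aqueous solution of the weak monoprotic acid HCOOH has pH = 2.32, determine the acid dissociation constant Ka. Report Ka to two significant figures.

Ka = 1.8 × 10^-4

[H+] = 10^(-2.32) = 4.79 × 10^-3 M
At equilibrium [HA] = 0.131 − 4.79 × 10^-3 = 1.26 × 10^-1 M
Ka = [H+][A-]/[HA] = (4.79 × 10^-3)² / 1.26 × 10^-1 = 1.8 × 10^-4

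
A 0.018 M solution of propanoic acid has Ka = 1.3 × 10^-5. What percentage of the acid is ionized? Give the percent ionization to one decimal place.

CH3CH2COOH ⇌ CH3CH2COO- + H+; let x = [H+] at equilibrium.
x ≈ √(Ka·C₀) = √(1.3 × 10^-5 × 0.018) = 4.84 × 10^-4 M
Fraction ionized = 4.84 × 10^-4 / 0.018 = 0.0269 → 2.7%

2.7%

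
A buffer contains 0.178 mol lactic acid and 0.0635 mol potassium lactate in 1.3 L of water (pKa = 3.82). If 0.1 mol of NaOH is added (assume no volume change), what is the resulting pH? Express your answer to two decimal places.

pH = 4.14

OH- converts CH3CH(OH)COOH to CH3CH(OH)COO-: CH3CH(OH)COOH → 0.078 mol, CH3CH(OH)COO- → 0.164 mol.
pH = pKa + log([A⁻]/[HA]) = 3.82 + log(0.164/0.078) = 3.82 +0.323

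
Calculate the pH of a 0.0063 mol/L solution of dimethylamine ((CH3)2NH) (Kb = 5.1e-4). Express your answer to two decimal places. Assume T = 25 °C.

pH = 11.19

(CH3)2NH + H2O ⇌ (CH3)2NH2+ + OH-
Kb = x²/(0.0063 − x) = 5.1 × 10^-4
The 5% rule fails; solving x² + Kb·x − Kb·C₀ = 0 exactly:
x = [−0.00051 + √(0.00051² + 1.29e-05)]/2 = 1.56 × 10^-3 M
pOH = −log(1.56 × 10^-3) = 2.81; pH = 14.00 − 2.81 = 11.19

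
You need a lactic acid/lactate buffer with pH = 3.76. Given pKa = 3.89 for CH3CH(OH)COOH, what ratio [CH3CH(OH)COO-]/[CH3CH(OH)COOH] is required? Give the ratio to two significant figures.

ratio = 0.74

pH = pKa + log(r) ⇒ log(r) = 3.76 − 3.89 = -0.13
r = [CH3CH(OH)COO-]/[CH3CH(OH)COOH] = 10^(-0.13) = 0.741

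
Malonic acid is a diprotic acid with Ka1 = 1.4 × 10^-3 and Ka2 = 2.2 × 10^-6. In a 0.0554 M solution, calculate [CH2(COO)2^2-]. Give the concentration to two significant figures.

First ionization gives [H+] ≈ [CH2(COOH)COO-] = 8.13 × 10^-3 M.
Second step: Ka2 = [H+][CH2(COO)2^2-]/[CH2(COOH)COO-] ≈ [CH2(COO)2^2-] (since [H+] ≈ [CH2(COOH)COO-]).
So [CH2(COO)2^2-] ≈ Ka2.

2.2 × 10^-6 M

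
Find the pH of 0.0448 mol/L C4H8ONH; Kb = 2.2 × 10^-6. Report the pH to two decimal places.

pH = 10.50

C4H8ONH + H2O ⇌ C4H8ONH2+ + OH-
From the ICE table, Kb = x²/(0.0448 − x) = 2.2 × 10^-6.
Since Kb ≪ C₀, x ≈ √(Kb·C₀) = 3.14 × 10^-4 M.
pOH = 3.50, so pH = 14.00 − pOH = 10.50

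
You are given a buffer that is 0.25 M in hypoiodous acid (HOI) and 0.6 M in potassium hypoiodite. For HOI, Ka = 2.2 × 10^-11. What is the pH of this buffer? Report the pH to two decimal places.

pKa = −log(2.2 × 10^-11) = 10.658
Henderson–Hasselbalch: pH = pKa + log([OI-]/[HOI]) = 10.658 + log(0.6/0.25)
pH = 10.658 + (+0.380) = 11.04

pH = 11.04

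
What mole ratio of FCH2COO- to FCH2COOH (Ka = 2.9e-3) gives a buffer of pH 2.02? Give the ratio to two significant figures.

ratio = 0.30

pKa = -log(2.9 × 10^-3) = 2.538
pH = pKa + log(r) ⇒ log(r) = 2.02 − 2.538 = -0.518
r = [FCH2COO-]/[FCH2COOH] = 10^(-0.518) = 0.303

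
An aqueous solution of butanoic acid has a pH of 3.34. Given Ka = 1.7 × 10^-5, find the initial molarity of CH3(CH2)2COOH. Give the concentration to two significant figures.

C₀ = 1.3 × 10^-2 M

[H+] = 10^(-3.34) = 4.57 × 10^-4 M = x
Ka = x²/(C₀ − x) ⇒ C₀ = x + x²/Ka
C₀ = 4.57 × 10^-4 + (4.57 × 10^-4)²/(1.7 × 10^-5) = 1.27 × 10^-2 M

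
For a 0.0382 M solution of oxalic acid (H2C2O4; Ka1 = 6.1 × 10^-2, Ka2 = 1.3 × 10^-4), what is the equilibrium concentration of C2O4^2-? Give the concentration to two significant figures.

First ionization gives [H+] ≈ [HC2O4-] = 2.66 × 10^-2 M.
Second step: Ka2 = [H+][C2O4^2-]/[HC2O4-] ≈ [C2O4^2-] (since [H+] ≈ [HC2O4-]).
So [C2O4^2-] ≈ Ka2.

1.3 × 10^-4 M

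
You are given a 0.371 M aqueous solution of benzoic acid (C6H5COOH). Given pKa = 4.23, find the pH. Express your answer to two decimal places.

C6H5COOH ⇌ C6H5COO- + H+
Ka = 10^(−4.23) = 5.89 × 10^-5
Ka = x²/(0.371 − x) = 5.89 × 10^-5
Assume x ≪ 0.371: x ≈ √(5.89 × 10^-5 × 0.371) = 4.67 × 10^-3 M
Check: 1.3% ionized — well under 5%, approximation valid.
pH = −log[H+] = −log(4.67 × 10^-3) = 2.33

pH = 2.33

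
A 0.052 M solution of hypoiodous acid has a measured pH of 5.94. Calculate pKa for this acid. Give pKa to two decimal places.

[H+] = 10^(-5.94) = 1.15 × 10^-6 M
At equilibrium [HA] = 0.052 − 1.15 × 10^-6 = 5.20 × 10^-2 M
Ka = [H+][A-]/[HA] = (1.15 × 10^-6)² / 5.20 × 10^-2 = 2.54 × 10^-11
pKa = -log(2.54 × 10^-11) = 10.60

pKa = 10.60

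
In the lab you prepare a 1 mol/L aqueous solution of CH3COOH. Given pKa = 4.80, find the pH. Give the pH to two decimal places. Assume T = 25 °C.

pH = 2.40

CH3COOH ⇌ CH3COO- + H+
Ka = 10^(−4.80) = 1.58 × 10^-5
From the ICE table, Ka = [H+]²/(1 − [H+]) = 1.58 × 10^-5.
Neglecting [H+] in the denominator: [H+] = √(1.58 × 10^-5 × 1) = 3.97 × 10^-3 M
([H+]/C₀ = 0.4% < 5%, so the approximation holds.)
pH = −log[H+] = −log(3.97 × 10^-3) = 2.40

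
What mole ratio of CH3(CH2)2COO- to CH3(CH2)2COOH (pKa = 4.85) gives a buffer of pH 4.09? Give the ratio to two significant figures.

pH = pKa + log(r) ⇒ log(r) = 4.09 − 4.85 = -0.76
r = [CH3(CH2)2COO-]/[CH3(CH2)2COOH] = 10^(-0.76) = 0.174

ratio = 0.17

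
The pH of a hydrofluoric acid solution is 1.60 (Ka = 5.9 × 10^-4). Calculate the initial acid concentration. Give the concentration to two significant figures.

[H+] = 10^(-1.60) = 2.51 × 10^-2 M = x
Ka = x²/(C₀ − x) ⇒ C₀ = x + x²/Ka
C₀ = 2.51 × 10^-2 + (2.51 × 10^-2)²/(5.9 × 10^-4) = 1.09 M

C₀ = 1.1 M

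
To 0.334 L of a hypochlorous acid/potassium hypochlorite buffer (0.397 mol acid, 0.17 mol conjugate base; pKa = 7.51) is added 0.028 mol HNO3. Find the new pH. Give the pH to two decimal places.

After neutralization: n(HOCl) = 0.425 mol, n(OCl-) = 0.142 mol.
pH = pKa + log([A⁻]/[HA]) = 7.51 + log(0.142/0.425) = 7.51 -0.476

pH = 7.03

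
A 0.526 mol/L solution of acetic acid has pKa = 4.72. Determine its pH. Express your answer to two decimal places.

CH3COOH ⇌ CH3COO- + H+
Ka = 10^(−4.72) = 1.91 × 10^-5
Ka = [H+]²/(0.526 − [H+]) = 1.91 × 10^-5
Assume [H+] ≪ 0.526: [H+] ≈ √(1.91 × 10^-5 × 0.526) = 3.17 × 10^-3 M
Check: 0.6% ionized — well under 5%, approximation valid.
pH = −log[H+] = −log(3.17 × 10^-3) = 2.50

pH = 2.50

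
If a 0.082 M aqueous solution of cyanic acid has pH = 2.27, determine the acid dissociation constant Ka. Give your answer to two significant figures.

Ka = 3.8 × 10^-4

[H+] = 10^(-2.27) = 5.37 × 10^-3 M
At equilibrium [HA] = 0.082 − 5.37 × 10^-3 = 7.66 × 10^-2 M
Ka = [H+][A-]/[HA] = (5.37 × 10^-3)² / 7.66 × 10^-2 = 3.8 × 10^-4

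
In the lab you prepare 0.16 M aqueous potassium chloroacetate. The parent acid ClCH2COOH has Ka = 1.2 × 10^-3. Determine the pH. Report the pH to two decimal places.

ClCH2COO- is the conjugate base of the weak acid ClCH2COOH.
Kb = Kw/Ka = 1.0×10^-14 / 1.2 × 10^-3 = 8.33 × 10^-12
Kb = [OH-]²/(0.16 − [OH-]) = 8.33 × 10^-12
Since Kb ≪ C₀, [OH-] ≈ √(Kb·C₀) = 1.15 × 10^-6 M.
([OH-]/C₀ = 0.00072% < 5%, so the approximation holds.)
pOH = −log(1.15 × 10^-6) = 5.94; pH = 14.00 − 5.94 = 8.06

pH = 8.06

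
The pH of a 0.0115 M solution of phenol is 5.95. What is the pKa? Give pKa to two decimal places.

[H+] = 10^(-5.95) = 1.12 × 10^-6 M
At equilibrium [HA] = 0.0115 − 1.12 × 10^-6 = 1.15 × 10^-2 M
Ka = [H+][A-]/[HA] = (1.12 × 10^-6)² / 1.15 × 10^-2 = 1.09 × 10^-10
pKa = -log(1.09 × 10^-10) = 9.96

pKa = 9.96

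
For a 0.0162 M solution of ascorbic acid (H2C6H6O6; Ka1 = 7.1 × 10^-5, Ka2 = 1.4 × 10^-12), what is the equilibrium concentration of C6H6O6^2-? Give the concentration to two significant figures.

First ionization gives [H+] ≈ [HC6H6O6-] = 1.04 × 10^-3 M.
Second step: Ka2 = [H+][C6H6O6^2-]/[HC6H6O6-] ≈ [C6H6O6^2-] (since [H+] ≈ [HC6H6O6-]).
So [C6H6O6^2-] ≈ Ka2.

1.4 × 10^-12 M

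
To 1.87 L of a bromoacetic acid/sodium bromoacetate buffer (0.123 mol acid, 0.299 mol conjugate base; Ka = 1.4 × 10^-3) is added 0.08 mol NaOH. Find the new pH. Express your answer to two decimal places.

OH- converts BrCH2COOH to BrCH2COO-: BrCH2COOH → 0.043 mol, BrCH2COO- → 0.379 mol.
pKa = −log(1.4 × 10^-3) = 2.854
pH = pKa + log(n_BrCH2COO-/n_BrCH2COOH) = 2.854 + log(0.379/0.043) = 2.854 + (+0.945)

pH = 3.80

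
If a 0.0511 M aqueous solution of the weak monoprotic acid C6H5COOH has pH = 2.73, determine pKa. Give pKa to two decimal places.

pKa = 4.15

[H+] = 10^(-2.73) = 1.86 × 10^-3 M
At equilibrium [HA] = 0.0511 − 1.86 × 10^-3 = 4.92 × 10^-2 M
Ka = [H+][A-]/[HA] = (1.86 × 10^-3)² / 4.92 × 10^-2 = 7.03 × 10^-5
pKa = -log(7.03 × 10^-5) = 4.15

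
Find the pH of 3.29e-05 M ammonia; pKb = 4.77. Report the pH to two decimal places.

NH3 + H2O ⇌ NH4+ + OH-
Kb = 10^(−4.77) = 1.70 × 10^-5
Kb = [OH-]²/(3.29e-05 − [OH-]) = 1.70 × 10^-5
[OH-] is not negligible relative to C₀; solve [OH-]² + 1.7e-05·[OH-] − 5.59e-10 = 0.
[OH-] = [−1.7e-05 + √(1.7e-05² + 2.24e-09)]/2 = 1.66 × 10^-5 M
pOH = −log(1.66 × 10^-5) = 4.78; pH = 14.00 − 4.78 = 9.22

pH = 9.22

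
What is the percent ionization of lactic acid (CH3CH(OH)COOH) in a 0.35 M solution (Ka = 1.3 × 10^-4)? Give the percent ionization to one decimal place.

CH3CH(OH)COOH ⇌ CH3CH(OH)COO- + H+; let x = [H+] at equilibrium.
x ≈ √(Ka·C₀) = √(1.3 × 10^-4 × 0.35) = 6.75 × 10^-3 M
Fraction ionized = 6.75 × 10^-3 / 0.35 = 0.0193 → 1.9%

1.9%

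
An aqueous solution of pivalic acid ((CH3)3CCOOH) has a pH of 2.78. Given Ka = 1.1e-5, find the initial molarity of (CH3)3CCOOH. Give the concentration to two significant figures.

[H+] = 10^(-2.78) = 1.66 × 10^-3 M = x
Ka = x²/(C₀ − x) ⇒ C₀ = x + x²/Ka
C₀ = 1.66 × 10^-3 + (1.66 × 10^-3)²/(1.1 × 10^-5) = 2.52 × 10^-1 M

C₀ = 2.5 × 10^-1 M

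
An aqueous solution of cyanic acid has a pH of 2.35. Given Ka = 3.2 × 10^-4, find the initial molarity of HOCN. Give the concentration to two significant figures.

[H+] = 10^(-2.35) = 4.47 × 10^-3 M = x
Ka = x²/(C₀ − x) ⇒ C₀ = x + x²/Ka
C₀ = 4.47 × 10^-3 + (4.47 × 10^-3)²/(3.2 × 10^-4) = 6.69 × 10^-2 M

C₀ = 6.7 × 10^-2 M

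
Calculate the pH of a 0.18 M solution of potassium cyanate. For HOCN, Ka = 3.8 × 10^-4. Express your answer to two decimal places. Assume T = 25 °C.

OCN- is the conjugate base of the weak acid HOCN.
Kb = Kw/Ka = 1.0×10^-14 / 3.8 × 10^-4 = 2.63 × 10^-11
Let x = [OH-] at equilibrium. Kb = x²/(0.18 − x).
Since Kb ≪ C₀, x ≈ √(Kb·C₀) = 2.18 × 10^-6 M.
(x/C₀ = 0.0012% < 5%, so the approximation holds.)
pOH = −log(2.18 × 10^-6) = 5.66; pH = 14.00 − 5.66 = 8.34

pH = 8.34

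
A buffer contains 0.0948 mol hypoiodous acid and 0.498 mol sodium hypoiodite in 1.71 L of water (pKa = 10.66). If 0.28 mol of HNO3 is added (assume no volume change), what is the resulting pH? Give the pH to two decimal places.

pH = 10.42

After neutralization: n(HOI) = 0.375 mol, n(OI-) = 0.218 mol.
pH = pKa + log([A⁻]/[HA]) = 10.66 + log(0.218/0.375) = 10.66 -0.236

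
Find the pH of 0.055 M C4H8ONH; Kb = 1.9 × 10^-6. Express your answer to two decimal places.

C4H8ONH + H2O ⇌ C4H8ONH2+ + OH-
Let x = [OH-] at equilibrium. Kb = x²/(0.055 − x).
Assume x ≪ 0.055: x ≈ √(1.9 × 10^-6 × 0.055) = 3.23 × 10^-4 M
pOH = −log(3.23 × 10^-4) = 3.49; pH = 14.00 − 3.49 = 10.51

pH = 10.51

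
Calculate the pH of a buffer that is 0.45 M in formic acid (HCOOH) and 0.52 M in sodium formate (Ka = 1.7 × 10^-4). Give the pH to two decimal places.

pH = 3.83

pKa = −log(1.7 × 10^-4) = 3.770
Henderson–Hasselbalch: pH = pKa + log([HCOO-]/[HCOOH]) = 3.770 + log(0.52/0.45)
pH = 3.770 + (+0.063) = 3.83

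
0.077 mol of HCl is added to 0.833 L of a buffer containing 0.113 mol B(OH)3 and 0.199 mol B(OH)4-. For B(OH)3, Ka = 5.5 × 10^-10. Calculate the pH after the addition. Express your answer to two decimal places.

Added H+ converts B(OH)4- to B(OH)3: B(OH)3 → 0.19 mol, B(OH)4- → 0.122 mol.
pKa = −log(5.5 × 10^-10) = 9.260
pH = pKa + log([A⁻]/[HA]) = 9.260 + log(0.122/0.19) = 9.260 -0.192

pH = 9.07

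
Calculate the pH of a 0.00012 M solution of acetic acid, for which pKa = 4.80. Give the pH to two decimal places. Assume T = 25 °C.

CH3COOH ⇌ CH3COO- + H+
Ka = 10^(−4.80) = 1.58 × 10^-5
Let x = [H+] at equilibrium. Ka = x²/(0.00012 − x).
Here C₀/Ka ≈ 7.59, so the small-x approximation fails. Use the quadratic:
x = [−1.58e-05 + √(1.58e-05² + 7.58e-09)]/2 = 3.64 × 10^-5 M
pH = −log(3.64 × 10^-5) = 4.44

pH = 4.44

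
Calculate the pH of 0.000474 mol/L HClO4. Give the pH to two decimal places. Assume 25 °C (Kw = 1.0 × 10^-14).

pH = 3.32

HClO4 is a strong acid and dissociates completely, so [H+] = 0.000474 M.
pH = -log(0.000474) = 3.32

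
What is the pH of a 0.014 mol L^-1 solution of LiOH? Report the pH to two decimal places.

LiOH is a strong base; [OH-] = 0.014 M.
pOH = -log(0.014) = 1.85
pH = 14.00 - 1.85 = 12.15

pH = 12.15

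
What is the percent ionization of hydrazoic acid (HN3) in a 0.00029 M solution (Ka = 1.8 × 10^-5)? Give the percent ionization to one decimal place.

HN3 ⇌ N3- + H+; let x = [H+] at equilibrium.
Ka = x²/(C₀ − x); solving the quadratic gives x = 6.38 × 10^-5 M.
% ionization = x/C₀ × 100% = 6.38 × 10^-5/0.00029 × 100% = 22.0%

22.0%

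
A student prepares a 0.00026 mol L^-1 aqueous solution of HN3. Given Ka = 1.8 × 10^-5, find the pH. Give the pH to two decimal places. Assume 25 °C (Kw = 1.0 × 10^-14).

pH = 4.22

HN3 ⇌ N3- + H+
Ka = x²/(0.00026 − x) = 1.8 × 10^-5
Here C₀/Ka ≈ 14.4, so the small-x approximation fails. Use the quadratic:
x = (−Ka + √(Ka² + 4·Ka·C₀))/2 = 6.00 × 10^-5 M
pH = −log(6.00 × 10^-5) = 4.22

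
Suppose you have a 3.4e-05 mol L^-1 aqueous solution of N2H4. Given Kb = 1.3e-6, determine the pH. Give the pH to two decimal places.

pH = 8.78

N2H4 + H2O ⇌ N2H5+ + OH-
From the ICE table, Kb = [OH-]²/(3.4e-05 − [OH-]) = 1.3 × 10^-6.
The 5% rule fails; solving [OH-]² + Kb·[OH-] − Kb·C₀ = 0 exactly:
[OH-] = (−Kb + √(Kb² + 4·Kb·C₀))/2 = 6.03 × 10^-6 M
pOH = −log(6.03 × 10^-6) = 5.22; pH = 14.00 − 5.22 = 8.78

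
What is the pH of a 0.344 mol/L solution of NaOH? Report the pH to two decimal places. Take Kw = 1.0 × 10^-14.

pH = 13.54

NaOH is a strong base; [OH-] = 0.344 M.
pOH = -log(0.344) = 0.46
pH = 14.00 - 0.46 = 13.54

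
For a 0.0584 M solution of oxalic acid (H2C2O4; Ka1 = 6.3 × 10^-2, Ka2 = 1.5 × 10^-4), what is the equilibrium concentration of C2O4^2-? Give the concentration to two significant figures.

1.5 × 10^-4 M

First ionization gives [H+] ≈ [HC2O4-] = 3.68 × 10^-2 M.
Second step: Ka2 = [H+][C2O4^2-]/[HC2O4-] ≈ [C2O4^2-] (since [H+] ≈ [HC2O4-]).
So [C2O4^2-] ≈ Ka2.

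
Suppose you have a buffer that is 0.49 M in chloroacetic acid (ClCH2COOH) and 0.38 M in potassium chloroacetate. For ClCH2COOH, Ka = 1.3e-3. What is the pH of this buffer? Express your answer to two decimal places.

pH = 2.78

pKa = −log(1.3 × 10^-3) = 2.886
Henderson–Hasselbalch: pH = pKa + log([ClCH2COO-]/[ClCH2COOH]) = 2.886 + log(0.38/0.49)
pH = 2.886 + (-0.110) = 2.78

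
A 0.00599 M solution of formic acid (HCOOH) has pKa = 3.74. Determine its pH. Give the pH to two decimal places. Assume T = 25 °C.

HCOOH ⇌ HCOO- + H+
Ka = 10^(−3.74) = 1.82 × 10^-4
Let x = [H+] at equilibrium. Ka = x²/(0.00599 − x).
Here C₀/Ka ≈ 32.9, so the small-x approximation fails. Use the quadratic:
x = [−0.000182 + √(0.000182² + 4.36e-06)]/2 = 9.57 × 10^-4 M
pH = −log[H+] = −log(9.57 × 10^-4) = 3.02

pH = 3.02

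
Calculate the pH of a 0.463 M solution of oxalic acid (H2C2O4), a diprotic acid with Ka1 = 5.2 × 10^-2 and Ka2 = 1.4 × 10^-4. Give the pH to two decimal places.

Ka1 ≫ Ka2, so treat the first dissociation as the only significant source of H+.
Ka1 = x²/(0.463 − x) = 5.2 × 10^-2
Solving the quadratic: x = (−Ka1 + √(Ka1² + 4·Ka1·C₀))/2 = 1.31 × 10^-1 M
pH = −log(1.31 × 10^-1) = 0.88

pH = 0.88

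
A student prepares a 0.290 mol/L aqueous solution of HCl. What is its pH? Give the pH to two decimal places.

HCl is a strong acid and dissociates completely, so [H+] = 0.290 M.
pH = -log(0.29) = 0.54

pH = 0.54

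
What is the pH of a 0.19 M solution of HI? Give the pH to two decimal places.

pH = 0.72

HI is a strong acid and dissociates completely, so [H+] = 0.19 M.
pH = -log(0.19) = 0.72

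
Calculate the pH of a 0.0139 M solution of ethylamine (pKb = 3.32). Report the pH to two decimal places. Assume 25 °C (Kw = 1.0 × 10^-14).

pH = 11.37

C2H5NH2 + H2O ⇌ C2H5NH3+ + OH-
Kb = 10^(−3.32) = 4.79 × 10^-4
From the ICE table, Kb = x²/(0.0139 − x) = 4.79 × 10^-4.
x is not negligible relative to C₀; solve x² + 0.000479·x − 6.66e-06 = 0.
x = [−0.000479 + √(0.000479² + 2.66e-05)]/2 = 2.35 × 10^-3 M
pOH = 2.63, so pH = 14.00 − pOH = 11.37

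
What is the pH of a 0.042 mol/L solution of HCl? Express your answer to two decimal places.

pH = 1.38

HCl is a strong acid and dissociates completely, so [H+] = 0.042 M.
pH = -log(0.042) = 1.38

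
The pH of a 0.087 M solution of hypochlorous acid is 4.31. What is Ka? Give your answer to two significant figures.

[H+] = 10^(-4.31) = 4.90 × 10^-5 M
At equilibrium [HA] = 0.087 − 4.90 × 10^-5 = 8.70 × 10^-2 M
Ka = [H+][A-]/[HA] = (4.90 × 10^-5)² / 8.70 × 10^-2 = 2.8 × 10^-8

Ka = 2.8 × 10^-8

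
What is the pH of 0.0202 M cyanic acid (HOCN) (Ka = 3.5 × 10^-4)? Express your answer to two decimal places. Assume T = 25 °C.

HOCN ⇌ OCN- + H+
Ka = x²/(0.0202 − x) = 3.5 × 10^-4
The 5% rule fails; solving x² + Ka·x − Ka·C₀ = 0 exactly:
x = (−Ka + √(Ka² + 4·Ka·C₀))/2 = 2.49 × 10^-3 M
pH = −log[H+] = −log(2.49 × 10^-3) = 2.60

pH = 2.60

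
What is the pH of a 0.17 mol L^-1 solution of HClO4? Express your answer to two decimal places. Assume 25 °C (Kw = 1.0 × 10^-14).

pH = 0.77

HClO4 is a strong acid and dissociates completely, so [H+] = 0.17 M.
pH = -log(0.17) = 0.77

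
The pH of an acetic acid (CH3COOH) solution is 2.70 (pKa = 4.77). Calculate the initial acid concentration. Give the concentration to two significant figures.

C₀ = 2.4 × 10^-1 M

[H+] = 10^(-2.70) = 2.00 × 10^-3 M = x
Ka = 10^(−4.77) = 1.70 × 10^-5
Ka = x²/(C₀ − x) ⇒ C₀ = x + x²/Ka
C₀ = 2.00 × 10^-3 + (2.00 × 10^-3)²/(1.70 × 10^-5) = 2.37 × 10^-1 M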